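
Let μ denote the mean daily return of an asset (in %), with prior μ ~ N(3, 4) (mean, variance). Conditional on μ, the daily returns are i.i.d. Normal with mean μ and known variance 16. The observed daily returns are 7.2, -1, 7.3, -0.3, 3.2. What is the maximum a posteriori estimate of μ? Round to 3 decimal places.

n = 5; x̄ = (7.2 + (-1) + 7.3 + (-0.3) + 3.2)/5 = 16.4/5 = 3.28.
For a Normal prior and Normal likelihood with known variance, the posterior is Normal; its mode equals its mean, the precision-weighted average.
Prior precision 1/σ₀² = 1/4 = 0.25; data precision n/σ² = 5/16 = 0.3125.
μ̂ = (0.25·3 + 0.3125·3.28) / (0.25 + 0.3125) = 1.775/0.5625 = 142/45 ≈ 3.156.

μ̂_MAP = 3.156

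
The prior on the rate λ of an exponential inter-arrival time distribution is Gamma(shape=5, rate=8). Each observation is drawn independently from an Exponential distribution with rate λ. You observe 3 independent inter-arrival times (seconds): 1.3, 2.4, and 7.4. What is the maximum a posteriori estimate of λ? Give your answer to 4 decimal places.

λ̂_MAP = 0.3665

The Exponential(rate=λ) likelihood is ∝ λ^n e^(−λΣtᵢ). Here n = 3 and Σtᵢ = 1.3 + 2.4 + 7.4 = 11.1.
Posterior ∝ λ^4e^(−8λ) · λ^3e^(−11.1λ) = λ^7e^(−19.1λ), i.e. Gamma(8, 19.1).
Mode = (a−1)/b = 7/19.1 ≈ 0.3665.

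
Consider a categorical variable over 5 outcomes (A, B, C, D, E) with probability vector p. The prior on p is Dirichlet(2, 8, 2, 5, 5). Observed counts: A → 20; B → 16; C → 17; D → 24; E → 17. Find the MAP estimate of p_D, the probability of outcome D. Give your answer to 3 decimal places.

The posterior is Dirichlet(αᵢ + nᵢ) = Dirichlet(22, 24, 19, 29, 22).
For a Dirichlet(a₁,…,a_K) with all aᵢ > 1, the mode has j-th component (aⱼ − 1)/(Σaᵢ − K).
Here Σaᵢ = 116 and K = 5, so p_D = (29 − 1)/(116 − 5) = 28/111 ≈ 0.252.

MAP estimate of p_D = 0.252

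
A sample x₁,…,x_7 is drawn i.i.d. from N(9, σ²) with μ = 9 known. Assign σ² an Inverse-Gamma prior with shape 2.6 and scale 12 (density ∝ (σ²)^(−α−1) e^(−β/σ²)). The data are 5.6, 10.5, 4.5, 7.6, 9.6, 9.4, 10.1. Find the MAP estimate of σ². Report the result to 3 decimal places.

Sum of squared deviations about the known mean: SS = (5.6−9)² + (10.5−9)² + (4.5−9)² + (7.6−9)² + (9.6−9)² + (9.4−9)² + (10.1−9)² = 37.75.
The Normal likelihood contributes (σ²)^(−n/2) exp(−SS/(2σ²)), so the posterior is Inverse-Gamma(α + n/2, β + SS/2) = Inverse-Gamma(6.1, 30.875).
The mode of Inverse-Gamma(a, b) is b/(a+1) = 30.875/7.1 ≈ 4.349.

σ̂²_MAP = 4.349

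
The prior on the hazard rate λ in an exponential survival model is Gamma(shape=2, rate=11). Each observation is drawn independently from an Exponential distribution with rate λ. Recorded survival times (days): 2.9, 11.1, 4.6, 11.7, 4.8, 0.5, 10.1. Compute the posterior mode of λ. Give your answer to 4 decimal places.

The Exponential(rate=λ) likelihood is ∝ λ^n e^(−λΣtᵢ). Here n = 7 and Σtᵢ = 2.9 + 11.1 + 4.6 + 11.7 + 4.8 + 0.5 + 10.1 = 45.7.
Posterior ∝ λe^(−11λ) · λ^7e^(−45.7λ) = λ^8e^(−56.7λ), i.e. Gamma(9, 56.7).
Mode = (a−1)/b = 8/56.7 ≈ 0.1411.

λ̂_MAP = 0.1411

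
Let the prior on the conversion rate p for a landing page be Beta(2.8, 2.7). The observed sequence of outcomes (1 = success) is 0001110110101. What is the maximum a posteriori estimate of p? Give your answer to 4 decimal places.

Prior: Beta(2.8, 2.7).
Data: 7 successes in 13 trials (from the sequence). The binomial likelihood contributes p^7(1−p)^6, so the posterior is Beta(2.8+7, 2.7+6) = Beta(9.8, 8.7).
For Beta(a, b) with a, b > 1 the mode is (a−1)/(a+b−2) = 8.8/16.5 ≈ 0.5333.

p̂_MAP = 0.5333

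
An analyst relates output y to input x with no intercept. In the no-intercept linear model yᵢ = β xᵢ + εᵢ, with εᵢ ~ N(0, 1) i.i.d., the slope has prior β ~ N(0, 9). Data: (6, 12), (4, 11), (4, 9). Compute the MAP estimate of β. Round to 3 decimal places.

log p(β | y) = −Σ(yᵢ − βxᵢ)²/(2·1) − β²/(2·9) + const.
Setting the derivative to zero: Σxᵢ(yᵢ − βxᵢ)/1 − β/9 = 0, so β = Σxᵢyᵢ / (Σxᵢ² + σ²/τ²).
Σxᵢyᵢ = 6·12 + 4·11 + 4·9 = 152; Σxᵢ² = 68; σ²/τ² = 1/9.
β̂_MAP = 152 / (68 + 1/9) = 152/(613/9) = 1368/613 ≈ 2.232.

β̂_MAP = 2.232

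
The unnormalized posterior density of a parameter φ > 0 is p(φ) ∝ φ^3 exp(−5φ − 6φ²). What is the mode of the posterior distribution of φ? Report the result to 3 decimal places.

φ̂_MAP = 0.333

ℓ'(φ) = 3/φ − 5 − 12φ. Setting this to zero and multiplying by φ: 12φ² + 5φ − 3 = 0.
φ = (−5 + √(5² + 4·12·3)) / (2·12) = (−5 + √169) / 24 = (−5 + 13)/24 = 1/3.
ℓ''(φ) = −3/φ² − 12 < 0, confirming a maximum.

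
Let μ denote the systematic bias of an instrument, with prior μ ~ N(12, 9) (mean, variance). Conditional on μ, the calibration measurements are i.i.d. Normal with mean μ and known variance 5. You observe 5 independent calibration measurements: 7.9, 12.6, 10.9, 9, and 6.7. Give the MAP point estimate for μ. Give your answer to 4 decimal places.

n = 5; x̄ = (7.9 + 12.6 + 10.9 + 9 + 6.7)/5 = 47.1/5 = 9.42.
For a Normal prior and Normal likelihood with known variance, the posterior is Normal; its mode equals its mean, the precision-weighted average.
Prior precision 1/σ₀² = 1/9; data precision n/σ² = 5/5 = 1.
μ̂ = ((1/9)·12 + 1·9.42) / (1/9 + 1) = (1613/150)/(10/9) = 9.6780.

μ̂_MAP = 9.6780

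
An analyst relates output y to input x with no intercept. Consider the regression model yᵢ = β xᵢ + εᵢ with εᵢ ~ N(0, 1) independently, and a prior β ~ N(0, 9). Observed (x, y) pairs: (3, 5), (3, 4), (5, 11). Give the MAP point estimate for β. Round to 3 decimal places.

β̂_MAP = 1.902

log p(β | y) = −Σ(yᵢ − βxᵢ)²/(2·1) − β²/(2·9) + const.
Setting the derivative to zero: Σxᵢ(yᵢ − βxᵢ)/1 − β/9 = 0, so β = Σxᵢyᵢ / (Σxᵢ² + σ²/τ²).
Σxᵢyᵢ = 3·5 + 3·4 + 5·11 = 82; Σxᵢ² = 43; σ²/τ² = 1/9.
β̂_MAP = 82 / (43 + 1/9) = 82/(388/9) = 369/194 ≈ 1.902.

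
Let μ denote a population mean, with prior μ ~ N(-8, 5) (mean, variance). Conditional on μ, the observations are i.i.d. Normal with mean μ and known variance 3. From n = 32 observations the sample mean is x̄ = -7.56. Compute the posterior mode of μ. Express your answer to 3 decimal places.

μ̂_MAP = -7.568

n = 32, x̄ = -7.56.
For a Normal prior and Normal likelihood with known variance, the posterior is Normal; its mode equals its mean, the precision-weighted average.
Prior precision 1/σ₀² = 1/5 = 0.2; data precision n/σ² = 32/3.
μ̂ = (0.2·(-8) + (32/3)·(-7.56)) / (0.2 + 32/3) = (-82.24)/(163/15) = -6168/815 ≈ -7.568.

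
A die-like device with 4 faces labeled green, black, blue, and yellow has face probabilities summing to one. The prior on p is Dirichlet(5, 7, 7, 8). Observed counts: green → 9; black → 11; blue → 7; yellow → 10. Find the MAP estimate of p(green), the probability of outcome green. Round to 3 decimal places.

The posterior is Dirichlet(αᵢ + nᵢ) = Dirichlet(14, 18, 14, 18).
For a Dirichlet(a₁,…,a_K) with all aᵢ > 1, the mode has j-th component (aⱼ − 1)/(Σaᵢ − K).
Here Σaᵢ = 64 and K = 4, so p(green) = (14 − 1)/(64 − 4) = 13/60 ≈ 0.217.

MAP estimate of p(green) = 0.217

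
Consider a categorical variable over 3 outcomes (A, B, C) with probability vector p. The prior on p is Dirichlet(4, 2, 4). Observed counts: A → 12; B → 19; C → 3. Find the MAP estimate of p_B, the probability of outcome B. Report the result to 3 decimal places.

MAP estimate of p_B = 0.488

The posterior is Dirichlet(αᵢ + nᵢ) = Dirichlet(16, 21, 7).
For a Dirichlet(a₁,…,a_K) with all aᵢ > 1, the mode has j-th component (aⱼ − 1)/(Σaᵢ − K).
Here Σaᵢ = 44 and K = 3, so p_B = (21 − 1)/(44 − 3) = 20/41 ≈ 0.488.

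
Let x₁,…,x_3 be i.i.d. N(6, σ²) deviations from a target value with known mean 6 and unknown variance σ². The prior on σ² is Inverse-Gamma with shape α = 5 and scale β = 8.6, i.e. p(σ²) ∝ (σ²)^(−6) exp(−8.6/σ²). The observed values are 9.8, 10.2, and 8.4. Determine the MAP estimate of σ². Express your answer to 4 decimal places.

Sum of squared deviations about the known mean: SS = (9.8−6)² + (10.2−6)² + (8.4−6)² = 37.84.
The Normal likelihood contributes (σ²)^(−n/2) exp(−SS/(2σ²)), so the posterior is Inverse-Gamma(α + n/2, β + SS/2) = Inverse-Gamma(6.5, 27.52).
The mode of Inverse-Gamma(a, b) is b/(a+1) = 27.52/7.5 ≈ 3.6693.

σ̂²_MAP = 3.6693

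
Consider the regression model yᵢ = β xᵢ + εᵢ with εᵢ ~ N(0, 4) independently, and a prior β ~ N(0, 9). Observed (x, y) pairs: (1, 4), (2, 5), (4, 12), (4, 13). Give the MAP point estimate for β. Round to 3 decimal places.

β̂_MAP = 3.045

log p(β | y) = −Σ(yᵢ − βxᵢ)²/(2·4) − β²/(2·9) + const.
Setting the derivative to zero: Σxᵢ(yᵢ − βxᵢ)/4 − β/9 = 0, so β = Σxᵢyᵢ / (Σxᵢ² + σ²/τ²).
Σxᵢyᵢ = 1·4 + 2·5 + 4·12 + 4·13 = 114; Σxᵢ² = 37; σ²/τ² = 4/9.
β̂_MAP = 114 / (37 + 4/9) = 114/(337/9) = 1026/337 ≈ 3.045.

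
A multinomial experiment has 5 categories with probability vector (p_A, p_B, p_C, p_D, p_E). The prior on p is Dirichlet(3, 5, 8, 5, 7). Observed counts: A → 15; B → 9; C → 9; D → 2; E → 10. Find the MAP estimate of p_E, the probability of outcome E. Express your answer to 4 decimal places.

The posterior is Dirichlet(αᵢ + nᵢ) = Dirichlet(18, 14, 17, 7, 17).
For a Dirichlet(a₁,…,a_K) with all aᵢ > 1, the mode has j-th component (aⱼ − 1)/(Σaᵢ − K).
Here Σaᵢ = 73 and K = 5, so p_E = (17 − 1)/(73 − 5) = 16/68 ≈ 0.2353.

MAP estimate of p_E = 0.2353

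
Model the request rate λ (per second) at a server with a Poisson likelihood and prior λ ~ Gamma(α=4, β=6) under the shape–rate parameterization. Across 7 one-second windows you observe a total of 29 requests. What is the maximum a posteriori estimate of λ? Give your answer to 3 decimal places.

λ̂_MAP = 2.462

Σxᵢ = 29, n = 7.
Posterior ∝ λ^3e^(−6λ) · λ^29e^(−7λ) = λ^32e^(−13λ), i.e. Gamma(shape=33, rate=13).
The mode of a Gamma(a, b) with a ≥ 1 (shape–rate) is (a−1)/b = 32/13 ≈ 2.462.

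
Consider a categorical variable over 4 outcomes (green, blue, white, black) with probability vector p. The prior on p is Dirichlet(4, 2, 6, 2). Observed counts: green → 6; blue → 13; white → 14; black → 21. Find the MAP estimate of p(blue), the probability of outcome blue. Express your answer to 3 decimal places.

The posterior is Dirichlet(αᵢ + nᵢ) = Dirichlet(10, 15, 20, 23).
For a Dirichlet(a₁,…,a_K) with all aᵢ > 1, the mode has j-th component (aⱼ − 1)/(Σaᵢ − K).
Here Σaᵢ = 68 and K = 4, so p(blue) = (15 − 1)/(68 − 4) = 14/64 ≈ 0.219.

MAP estimate of p(blue) = 0.219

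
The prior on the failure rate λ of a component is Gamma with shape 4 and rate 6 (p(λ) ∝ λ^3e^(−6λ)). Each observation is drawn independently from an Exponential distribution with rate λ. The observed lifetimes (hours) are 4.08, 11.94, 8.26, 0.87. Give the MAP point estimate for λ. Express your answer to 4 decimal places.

λ̂_MAP = 0.2247

The Exponential(rate=λ) likelihood is ∝ λ^n e^(−λΣtᵢ). Here n = 4 and Σtᵢ = 4.08 + 11.94 + 8.26 + 0.87 = 25.15.
Posterior ∝ λ^3e^(−6λ) · λ^4e^(−25.15λ) = λ^7e^(−31.15λ), i.e. Gamma(8, 31.15).
Mode = (a−1)/b = 7/31.15 ≈ 0.2247.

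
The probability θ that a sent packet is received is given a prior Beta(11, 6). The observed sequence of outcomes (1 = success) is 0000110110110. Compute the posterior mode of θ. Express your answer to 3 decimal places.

θ̂_MAP = 0.571

Prior: Beta(11, 6).
Data: 6 successes in 13 trials (from the sequence). The binomial likelihood contributes θ^6(1−θ)^7, so the posterior is Beta(11+6, 6+7) = Beta(17, 13).
For Beta(a, b) with a, b > 1 the mode is (a−1)/(a+b−2) = 16/28 ≈ 0.571.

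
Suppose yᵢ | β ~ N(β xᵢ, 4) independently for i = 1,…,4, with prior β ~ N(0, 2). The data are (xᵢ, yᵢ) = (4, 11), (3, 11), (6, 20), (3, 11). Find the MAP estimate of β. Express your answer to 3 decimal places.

log p(β | y) = −Σ(yᵢ − βxᵢ)²/(2·4) − β²/(2·2) + const.
Setting the derivative to zero: Σxᵢ(yᵢ − βxᵢ)/4 − β/2 = 0, so β = Σxᵢyᵢ / (Σxᵢ² + σ²/τ²).
Σxᵢyᵢ = 4·11 + 3·11 + 6·20 + 3·11 = 230; Σxᵢ² = 70; σ²/τ² = 2.
β̂_MAP = 230 / (70 + 2) = 230/72 ≈ 3.194.

β̂_MAP = 3.194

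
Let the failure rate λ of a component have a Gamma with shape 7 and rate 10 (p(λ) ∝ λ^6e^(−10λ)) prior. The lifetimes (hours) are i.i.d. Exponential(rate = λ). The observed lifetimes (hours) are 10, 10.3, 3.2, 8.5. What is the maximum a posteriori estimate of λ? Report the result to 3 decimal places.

λ̂_MAP = 0.238

The Exponential(rate=λ) likelihood is ∝ λ^n e^(−λΣtᵢ). Here n = 4 and Σtᵢ = 10 + 10.3 + 3.2 + 8.5 = 32.
Posterior ∝ λ^6e^(−10λ) · λ^4e^(−32λ) = λ^10e^(−42λ), i.e. Gamma(11, 42).
Mode = (a−1)/b = 10/42 ≈ 0.238.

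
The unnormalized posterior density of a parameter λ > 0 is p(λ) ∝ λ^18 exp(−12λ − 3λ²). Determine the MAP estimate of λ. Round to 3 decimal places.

λ̂_MAP = 1.000

ℓ'(λ) = 18/λ − 12 − 6λ. Setting this to zero and multiplying by λ: 6λ² + 12λ − 18 = 0.
λ = (−12 + √(12² + 4·6·18)) / (2·6) = (−12 + √576) / 12 = (−12 + 24)/12 = 1.
ℓ''(λ) = −18/λ² − 6 < 0, confirming a maximum.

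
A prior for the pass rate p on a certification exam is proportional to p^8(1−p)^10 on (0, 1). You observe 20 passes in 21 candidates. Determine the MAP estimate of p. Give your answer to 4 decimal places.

The prior density ∝ p^8(1−p)^10 is the kernel of Beta(9, 11).
Data: 20 successes in 21 trials. The binomial likelihood contributes p^20(1−p)^1, so the posterior is Beta(9+20, 11+1) = Beta(29, 12).
For Beta(a, b) with a, b > 1 the mode is (a−1)/(a+b−2) = 28/39 ≈ 0.7179.

p̂_MAP = 0.7179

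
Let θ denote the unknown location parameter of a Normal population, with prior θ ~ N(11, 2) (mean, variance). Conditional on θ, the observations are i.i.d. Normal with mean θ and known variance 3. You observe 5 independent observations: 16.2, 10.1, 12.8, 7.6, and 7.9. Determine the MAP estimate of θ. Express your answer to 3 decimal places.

θ̂_MAP = 10.938

n = 5; x̄ = (16.2 + 10.1 + 12.8 + 7.6 + 7.9)/5 = 54.6/5 = 10.92.
For a Normal prior and Normal likelihood with known variance, the posterior is Normal; its mode equals its mean, the precision-weighted average.
Prior precision 1/σ₀² = 1/2 = 0.5; data precision n/σ² = 5/3.
θ̂ = (0.5·11 + (5/3)·10.92) / (0.5 + 5/3) = 23.7/(13/6) = 711/65 ≈ 10.938.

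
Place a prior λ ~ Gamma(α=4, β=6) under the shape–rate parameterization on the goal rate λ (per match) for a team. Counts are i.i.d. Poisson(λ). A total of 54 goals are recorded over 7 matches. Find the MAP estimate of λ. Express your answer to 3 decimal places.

λ̂_MAP = 4.385

Σxᵢ = 54, n = 7.
Posterior ∝ λ^3e^(−6λ) · λ^54e^(−7λ) = λ^57e^(−13λ), i.e. Gamma(shape=58, rate=13).
The mode of a Gamma(a, b) with a ≥ 1 (shape–rate) is (a−1)/b = 57/13 ≈ 4.385.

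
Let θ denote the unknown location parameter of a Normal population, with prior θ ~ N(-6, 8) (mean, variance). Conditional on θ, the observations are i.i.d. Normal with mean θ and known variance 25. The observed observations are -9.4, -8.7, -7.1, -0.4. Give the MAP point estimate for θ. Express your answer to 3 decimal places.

θ̂_MAP = -6.225

n = 4; x̄ = ((-9.4) + (-8.7) + (-7.1) + (-0.4))/4 = -25.6/4 = -6.4.
For a Normal prior and Normal likelihood with known variance, the posterior is Normal; its mode equals its mean, the precision-weighted average.
Prior precision 1/σ₀² = 1/8 = 0.125; data precision n/σ² = 4/25 = 0.16.
θ̂ = (0.125·(-6) + 0.16·(-6.4)) / (0.125 + 0.16) = (-1.774)/0.285 = -1774/285 ≈ -6.225.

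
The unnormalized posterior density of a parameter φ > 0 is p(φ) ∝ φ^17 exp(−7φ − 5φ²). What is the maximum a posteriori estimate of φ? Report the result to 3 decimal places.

ℓ'(φ) = 17/φ − 7 − 10φ. Setting this to zero and multiplying by φ: 10φ² + 7φ − 17 = 0.
φ = (−7 + √(7² + 4·10·17)) / (2·10) = (−7 + √729) / 20 = (−7 + 27)/20 = 1.
ℓ''(φ) = −17/φ² − 10 < 0, confirming a maximum.

φ̂_MAP = 1.000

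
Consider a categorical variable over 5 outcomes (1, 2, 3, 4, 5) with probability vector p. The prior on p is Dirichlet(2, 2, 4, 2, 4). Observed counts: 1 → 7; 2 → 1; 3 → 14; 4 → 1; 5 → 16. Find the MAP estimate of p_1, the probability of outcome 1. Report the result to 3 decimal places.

The posterior is Dirichlet(αᵢ + nᵢ) = Dirichlet(9, 3, 18, 3, 20).
For a Dirichlet(a₁,…,a_K) with all aᵢ > 1, the mode has j-th component (aⱼ − 1)/(Σaᵢ − K).
Here Σaᵢ = 53 and K = 5, so p_1 = (9 − 1)/(53 − 5) = 8/48 ≈ 0.167.

MAP estimate: 0.167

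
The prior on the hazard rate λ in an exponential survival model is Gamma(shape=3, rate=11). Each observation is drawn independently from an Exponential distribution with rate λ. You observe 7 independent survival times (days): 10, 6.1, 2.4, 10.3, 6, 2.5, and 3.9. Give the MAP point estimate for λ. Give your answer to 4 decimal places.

λ̂_MAP = 0.1724

The Exponential(rate=λ) likelihood is ∝ λ^n e^(−λΣtᵢ). Here n = 7 and Σtᵢ = 10 + 6.1 + 2.4 + 10.3 + 6 + 2.5 + 3.9 = 41.2.
Posterior ∝ λ^2e^(−11λ) · λ^7e^(−41.2λ) = λ^9e^(−52.2λ), i.e. Gamma(10, 52.2).
Mode = (a−1)/b = 9/52.2 ≈ 0.1724.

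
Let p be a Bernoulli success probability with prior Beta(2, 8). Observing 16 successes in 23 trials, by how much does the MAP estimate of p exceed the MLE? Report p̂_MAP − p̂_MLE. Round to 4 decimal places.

Posterior is Beta(18, 15); MAP = (18−1)/(33−2) = 17/31 ≈ 0.54839.
MLE ignores the prior: p̂_MLE = k/n = 16/23 ≈ 0.69565.
Difference = 17/31 − 16/23 = -105/713 ≈ -0.1473.

MAP − MLE = -0.1473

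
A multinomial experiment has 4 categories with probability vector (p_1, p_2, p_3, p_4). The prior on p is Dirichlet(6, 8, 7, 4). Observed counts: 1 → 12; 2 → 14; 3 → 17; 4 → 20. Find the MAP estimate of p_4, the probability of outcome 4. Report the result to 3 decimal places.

The posterior is Dirichlet(αᵢ + nᵢ) = Dirichlet(18, 22, 24, 24).
For a Dirichlet(a₁,…,a_K) with all aᵢ > 1, the mode has j-th component (aⱼ − 1)/(Σaᵢ − K).
Here Σaᵢ = 88 and K = 4, so p_4 = (24 − 1)/(88 − 4) = 23/84 ≈ 0.274.

MAP estimate: 0.274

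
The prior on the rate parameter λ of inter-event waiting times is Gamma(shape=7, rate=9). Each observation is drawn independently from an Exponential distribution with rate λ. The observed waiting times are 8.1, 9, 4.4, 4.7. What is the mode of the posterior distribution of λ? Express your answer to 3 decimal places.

λ̂_MAP = 0.284

The Exponential(rate=λ) likelihood is ∝ λ^n e^(−λΣtᵢ). Here n = 4 and Σtᵢ = 8.1 + 9 + 4.4 + 4.7 = 26.2.
Posterior ∝ λ^6e^(−9λ) · λ^4e^(−26.2λ) = λ^10e^(−35.2λ), i.e. Gamma(11, 35.2).
Mode = (a−1)/b = 10/35.2 ≈ 0.284.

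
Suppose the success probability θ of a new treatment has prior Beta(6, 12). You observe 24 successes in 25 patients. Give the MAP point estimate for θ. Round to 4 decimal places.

Prior: Beta(6, 12).
Data: 24 successes in 25 trials. The binomial likelihood contributes θ^24(1−θ)^1, so the posterior is Beta(6+24, 12+1) = Beta(30, 13).
For Beta(a, b) with a, b > 1 the mode is (a−1)/(a+b−2) = 29/41 ≈ 0.7073.

θ̂_MAP = 0.7073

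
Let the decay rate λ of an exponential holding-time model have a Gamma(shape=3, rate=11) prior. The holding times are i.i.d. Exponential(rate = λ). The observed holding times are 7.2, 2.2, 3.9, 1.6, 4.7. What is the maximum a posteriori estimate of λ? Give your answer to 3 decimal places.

The Exponential(rate=λ) likelihood is ∝ λ^n e^(−λΣtᵢ). Here n = 5 and Σtᵢ = 7.2 + 2.2 + 3.9 + 1.6 + 4.7 = 19.6.
Posterior ∝ λ^2e^(−11λ) · λ^5e^(−19.6λ) = λ^7e^(−30.6λ), i.e. Gamma(8, 30.6).
Mode = (a−1)/b = 7/30.6 ≈ 0.229.

λ̂_MAP = 0.229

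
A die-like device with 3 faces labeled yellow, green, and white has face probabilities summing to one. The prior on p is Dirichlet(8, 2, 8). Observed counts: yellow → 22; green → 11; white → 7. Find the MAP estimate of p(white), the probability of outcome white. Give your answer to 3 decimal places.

The posterior is Dirichlet(αᵢ + nᵢ) = Dirichlet(30, 13, 15).
For a Dirichlet(a₁,…,a_K) with all aᵢ > 1, the mode has j-th component (aⱼ − 1)/(Σaᵢ − K).
Here Σaᵢ = 58 and K = 3, so p(white) = (15 − 1)/(58 − 3) = 14/55 ≈ 0.255.

MAP estimate of p(white) = 0.255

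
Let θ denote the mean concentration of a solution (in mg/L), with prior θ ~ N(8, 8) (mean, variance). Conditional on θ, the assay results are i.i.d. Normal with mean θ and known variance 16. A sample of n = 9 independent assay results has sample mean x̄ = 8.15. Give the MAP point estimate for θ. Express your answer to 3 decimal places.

n = 9, x̄ = 8.15.
For a Normal prior and Normal likelihood with known variance, the posterior is Normal; its mode equals its mean, the precision-weighted average.
Prior precision 1/σ₀² = 1/8 = 0.125; data precision n/σ² = 9/16 = 0.5625.
θ̂ = (0.125·8 + 0.5625·8.15) / (0.125 + 0.5625) = 5.584375/0.6875 = 1787/220 ≈ 8.123.

θ̂_MAP = 8.123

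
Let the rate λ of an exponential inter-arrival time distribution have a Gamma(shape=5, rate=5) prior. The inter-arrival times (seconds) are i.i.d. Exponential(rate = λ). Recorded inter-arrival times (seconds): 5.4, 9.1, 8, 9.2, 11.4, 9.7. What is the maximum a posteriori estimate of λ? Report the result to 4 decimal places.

λ̂_MAP = 0.1730

The Exponential(rate=λ) likelihood is ∝ λ^n e^(−λΣtᵢ). Here n = 6 and Σtᵢ = 5.4 + 9.1 + 8 + 9.2 + 11.4 + 9.7 = 52.8.
Posterior ∝ λ^4e^(−5λ) · λ^6e^(−52.8λ) = λ^10e^(−57.8λ), i.e. Gamma(11, 57.8).
Mode = (a−1)/b = 10/57.8 ≈ 0.1730.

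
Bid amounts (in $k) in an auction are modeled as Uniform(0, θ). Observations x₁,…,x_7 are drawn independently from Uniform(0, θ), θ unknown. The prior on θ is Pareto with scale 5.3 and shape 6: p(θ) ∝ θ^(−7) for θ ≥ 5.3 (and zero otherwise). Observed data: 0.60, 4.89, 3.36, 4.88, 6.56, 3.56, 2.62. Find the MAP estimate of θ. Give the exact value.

The Uniform(0, θ) likelihood is θ^(−n) for θ ≥ max(xᵢ), zero otherwise. Here max(xᵢ) = 6.56.
Posterior ∝ θ^(−7) · θ^(−7) = θ^(−14) on θ ≥ max(5.3, 6.56) = 6.56.
This density is strictly decreasing in θ, so the posterior mode lies at the lower boundary of the support.

θ̂_MAP = 6.56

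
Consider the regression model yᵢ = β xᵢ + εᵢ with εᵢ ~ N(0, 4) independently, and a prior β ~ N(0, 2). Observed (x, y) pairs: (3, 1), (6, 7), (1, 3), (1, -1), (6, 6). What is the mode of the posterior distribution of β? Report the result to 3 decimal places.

log p(β | y) = −Σ(yᵢ − βxᵢ)²/(2·4) − β²/(2·2) + const.
Setting the derivative to zero: Σxᵢ(yᵢ − βxᵢ)/4 − β/2 = 0, so β = Σxᵢyᵢ / (Σxᵢ² + σ²/τ²).
Σxᵢyᵢ = 3·1 + 6·7 + 1·3 + 1·(-1) + 6·6 = 83; Σxᵢ² = 83; σ²/τ² = 2.
β̂_MAP = 83 / (83 + 2) = 83/85 ≈ 0.976.

β̂_MAP = 0.976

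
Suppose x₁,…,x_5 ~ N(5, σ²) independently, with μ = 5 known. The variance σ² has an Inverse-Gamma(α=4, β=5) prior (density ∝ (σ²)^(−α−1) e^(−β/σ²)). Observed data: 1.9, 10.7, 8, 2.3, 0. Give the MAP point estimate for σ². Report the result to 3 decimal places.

Sum of squared deviations about the known mean: SS = (1.9−5)² + (10.7−5)² + (8−5)² + (2.3−5)² + (0−5)² = 83.39.
The Normal likelihood contributes (σ²)^(−n/2) exp(−SS/(2σ²)), so the posterior is Inverse-Gamma(α + n/2, β + SS/2) = Inverse-Gamma(6.5, 46.695).
The mode of Inverse-Gamma(a, b) is b/(a+1) = 46.695/7.5 ≈ 6.226.

σ̂²_MAP = 6.226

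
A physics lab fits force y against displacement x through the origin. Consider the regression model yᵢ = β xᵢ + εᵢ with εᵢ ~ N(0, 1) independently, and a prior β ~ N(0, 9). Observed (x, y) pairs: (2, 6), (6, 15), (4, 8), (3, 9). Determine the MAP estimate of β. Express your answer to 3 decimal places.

log p(β | y) = −Σ(yᵢ − βxᵢ)²/(2·1) − β²/(2·9) + const.
Setting the derivative to zero: Σxᵢ(yᵢ − βxᵢ)/1 − β/9 = 0, so β = Σxᵢyᵢ / (Σxᵢ² + σ²/τ²).
Σxᵢyᵢ = 2·6 + 6·15 + 4·8 + 3·9 = 161; Σxᵢ² = 65; σ²/τ² = 1/9.
β̂_MAP = 161 / (65 + 1/9) = 161/(586/9) = 1449/586 ≈ 2.473.

β̂_MAP = 2.473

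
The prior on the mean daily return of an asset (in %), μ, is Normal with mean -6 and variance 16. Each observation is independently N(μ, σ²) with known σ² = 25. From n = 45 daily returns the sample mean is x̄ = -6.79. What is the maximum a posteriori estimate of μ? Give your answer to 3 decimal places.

n = 45, x̄ = -6.79.
For a Normal prior and Normal likelihood with known variance, the posterior is Normal; its mode equals its mean, the precision-weighted average.
Prior precision 1/σ₀² = 1/16 = 0.0625; data precision n/σ² = 45/25 = 1.8.
μ̂ = (0.0625·(-6) + 1.8·(-6.79)) / (0.0625 + 1.8) = (-12.597)/1.8625 = -25194/3725 ≈ -6.763.

μ̂_MAP = -6.763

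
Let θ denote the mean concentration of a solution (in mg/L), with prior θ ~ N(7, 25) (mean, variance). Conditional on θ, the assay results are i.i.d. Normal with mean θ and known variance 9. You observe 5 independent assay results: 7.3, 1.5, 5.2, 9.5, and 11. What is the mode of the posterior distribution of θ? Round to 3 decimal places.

θ̂_MAP = 6.907

n = 5; x̄ = (7.3 + 1.5 + 5.2 + 9.5 + 11)/5 = 34.5/5 = 6.9.
For a Normal prior and Normal likelihood with known variance, the posterior is Normal; its mode equals its mean, the precision-weighted average.
Prior precision 1/σ₀² = 1/25 = 0.04; data precision n/σ² = 5/9.
θ̂ = (0.04·7 + (5/9)·6.9) / (0.04 + 5/9) = (617/150)/(134/225) = 1851/268 ≈ 6.907.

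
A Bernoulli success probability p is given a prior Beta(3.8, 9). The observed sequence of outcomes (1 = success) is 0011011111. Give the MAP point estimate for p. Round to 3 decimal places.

Prior: Beta(3.8, 9).
Data: 7 successes in 10 trials (from the sequence). The binomial likelihood contributes p^7(1−p)^3, so the posterior is Beta(3.8+7, 9+3) = Beta(10.8, 12).
For Beta(a, b) with a, b > 1 the mode is (a−1)/(a+b−2) = 9.8/20.8 ≈ 0.471.

p̂_MAP = 0.471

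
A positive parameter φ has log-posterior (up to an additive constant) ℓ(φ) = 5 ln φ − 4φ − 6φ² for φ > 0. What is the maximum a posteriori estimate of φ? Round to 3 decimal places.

ℓ'(φ) = 5/φ − 4 − 12φ. Setting this to zero and multiplying by φ: 12φ² + 4φ − 5 = 0.
φ = (−4 + √(4² + 4·12·5)) / (2·12) = (−4 + √256) / 24 = (−4 + 16)/24 = 1/2.
ℓ''(φ) = −5/φ² − 12 < 0, confirming a maximum.

φ̂_MAP = 0.500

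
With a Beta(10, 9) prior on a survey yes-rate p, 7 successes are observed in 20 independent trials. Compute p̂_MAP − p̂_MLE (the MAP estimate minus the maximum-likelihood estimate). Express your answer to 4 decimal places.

MAP − MLE = 0.0824

Posterior is Beta(17, 22); MAP = (17−1)/(39−2) = 16/37 ≈ 0.43243.
MLE ignores the prior: p̂_MLE = k/n = 7/20 ≈ 0.35000.
Difference = 16/37 − 7/20 = 61/740 ≈ 0.0824.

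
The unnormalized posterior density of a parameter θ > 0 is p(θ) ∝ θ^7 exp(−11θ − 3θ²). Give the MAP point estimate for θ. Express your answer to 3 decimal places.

ℓ'(θ) = 7/θ − 11 − 6θ. Setting this to zero and multiplying by θ: 6θ² + 11θ − 7 = 0.
θ = (−11 + √(11² + 4·6·7)) / (2·6) = (−11 + √289) / 12 = (−11 + 17)/12 = 1/2.
ℓ''(θ) = −7/θ² − 6 < 0, confirming a maximum.

θ̂_MAP = 0.500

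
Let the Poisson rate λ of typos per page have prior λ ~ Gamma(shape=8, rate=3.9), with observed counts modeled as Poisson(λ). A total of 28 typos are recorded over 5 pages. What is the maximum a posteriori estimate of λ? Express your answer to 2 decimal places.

λ̂_MAP = 3.93

Σxᵢ = 28, n = 5.
Posterior ∝ λ^7e^(−3.9λ) · λ^28e^(−5λ) = λ^35e^(−8.9λ), i.e. Gamma(shape=36, rate=8.9).
The mode of a Gamma(a, b) with a ≥ 1 (shape–rate) is (a−1)/b = 35/8.9 ≈ 3.93.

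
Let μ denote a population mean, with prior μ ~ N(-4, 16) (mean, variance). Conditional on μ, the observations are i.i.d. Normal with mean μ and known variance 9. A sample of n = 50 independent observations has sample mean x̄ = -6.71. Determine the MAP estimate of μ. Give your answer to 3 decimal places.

μ̂_MAP = -6.680

n = 50, x̄ = -6.71.
For a Normal prior and Normal likelihood with known variance, the posterior is Normal; its mode equals its mean, the precision-weighted average.
Prior precision 1/σ₀² = 1/16 = 0.0625; data precision n/σ² = 50/9.
μ̂ = (0.0625·(-4) + (50/9)·(-6.71)) / (0.0625 + 50/9) = (-1351/36)/(809/144) = -5404/809 ≈ -6.680.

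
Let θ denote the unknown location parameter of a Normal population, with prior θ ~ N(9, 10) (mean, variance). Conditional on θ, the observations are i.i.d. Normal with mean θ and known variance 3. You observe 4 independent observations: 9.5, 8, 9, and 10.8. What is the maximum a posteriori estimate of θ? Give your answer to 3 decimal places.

n = 4; x̄ = (9.5 + 8 + 9 + 10.8)/4 = 37.3/4 = 9.325.
For a Normal prior and Normal likelihood with known variance, the posterior is Normal; its mode equals its mean, the precision-weighted average.
Prior precision 1/σ₀² = 1/10 = 0.1; data precision n/σ² = 4/3.
θ̂ = (0.1·9 + (4/3)·9.325) / (0.1 + 4/3) = (40/3)/(43/30) = 400/43 ≈ 9.302.

θ̂_MAP = 9.302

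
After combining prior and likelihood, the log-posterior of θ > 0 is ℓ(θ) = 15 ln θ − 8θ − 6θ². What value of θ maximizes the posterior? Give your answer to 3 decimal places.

θ̂_MAP = 0.833

ℓ'(θ) = 15/θ − 8 − 12θ. Setting this to zero and multiplying by θ: 12θ² + 8θ − 15 = 0.
θ = (−8 + √(8² + 4·12·15)) / (2·12) = (−8 + √784) / 24 = (−8 + 28)/24 = 5/6.
ℓ''(θ) = −15/θ² − 12 < 0, confirming a maximum.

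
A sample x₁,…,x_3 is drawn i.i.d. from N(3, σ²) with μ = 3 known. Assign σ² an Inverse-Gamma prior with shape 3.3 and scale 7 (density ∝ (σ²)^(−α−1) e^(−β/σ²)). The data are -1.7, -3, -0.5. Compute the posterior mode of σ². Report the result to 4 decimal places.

σ̂²_MAP = 7.2707

Sum of squared deviations about the known mean: SS = (-1.7−3)² + (-3−3)² + (-0.5−3)² = 70.34.
The Normal likelihood contributes (σ²)^(−n/2) exp(−SS/(2σ²)), so the posterior is Inverse-Gamma(α + n/2, β + SS/2) = Inverse-Gamma(4.8, 42.17).
The mode of Inverse-Gamma(a, b) is b/(a+1) = 42.17/5.8 ≈ 7.2707.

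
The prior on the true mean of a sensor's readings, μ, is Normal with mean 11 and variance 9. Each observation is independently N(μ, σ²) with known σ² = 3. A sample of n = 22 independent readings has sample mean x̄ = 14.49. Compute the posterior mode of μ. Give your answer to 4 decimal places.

n = 22, x̄ = 14.49.
For a Normal prior and Normal likelihood with known variance, the posterior is Normal; its mode equals its mean, the precision-weighted average.
Prior precision 1/σ₀² = 1/9; data precision n/σ² = 22/3.
μ̂ = ((1/9)·11 + (22/3)·14.49) / (1/9 + 22/3) = (48367/450)/(67/9) = 48367/3350 ≈ 14.4379.

μ̂_MAP = 14.4379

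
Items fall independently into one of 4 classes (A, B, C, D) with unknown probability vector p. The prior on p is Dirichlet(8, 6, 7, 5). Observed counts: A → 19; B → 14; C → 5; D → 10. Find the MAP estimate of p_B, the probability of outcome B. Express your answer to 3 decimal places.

MAP estimate of p_B = 0.271

The posterior is Dirichlet(αᵢ + nᵢ) = Dirichlet(27, 20, 12, 15).
For a Dirichlet(a₁,…,a_K) with all aᵢ > 1, the mode has j-th component (aⱼ − 1)/(Σaᵢ − K).
Here Σaᵢ = 74 and K = 4, so p_B = (20 − 1)/(74 − 4) = 19/70 ≈ 0.271.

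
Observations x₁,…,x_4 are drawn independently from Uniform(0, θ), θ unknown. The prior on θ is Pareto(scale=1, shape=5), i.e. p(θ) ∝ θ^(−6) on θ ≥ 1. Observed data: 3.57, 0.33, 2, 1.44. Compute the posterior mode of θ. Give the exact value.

θ̂_MAP = 3.57

The Uniform(0, θ) likelihood is θ^(−n) for θ ≥ max(xᵢ), zero otherwise. Here max(xᵢ) = 3.57.
Posterior ∝ θ^(−6) · θ^(−4) = θ^(−10) on θ ≥ max(1, 3.57) = 3.57.
This density is strictly decreasing in θ, so the posterior mode lies at the lower boundary of the support.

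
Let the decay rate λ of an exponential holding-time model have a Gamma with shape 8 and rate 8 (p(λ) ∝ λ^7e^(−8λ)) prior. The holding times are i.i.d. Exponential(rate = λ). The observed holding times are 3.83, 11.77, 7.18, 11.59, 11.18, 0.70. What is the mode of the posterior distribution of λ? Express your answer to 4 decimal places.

λ̂_MAP = 0.2396

The Exponential(rate=λ) likelihood is ∝ λ^n e^(−λΣtᵢ). Here n = 6 and Σtᵢ = 3.83 + 11.77 + 7.18 + 11.59 + 11.18 + 0.70 = 46.25.
Posterior ∝ λ^7e^(−8λ) · λ^6e^(−46.25λ) = λ^13e^(−54.25λ), i.e. Gamma(14, 54.25).
Mode = (a−1)/b = 13/54.25 ≈ 0.2396.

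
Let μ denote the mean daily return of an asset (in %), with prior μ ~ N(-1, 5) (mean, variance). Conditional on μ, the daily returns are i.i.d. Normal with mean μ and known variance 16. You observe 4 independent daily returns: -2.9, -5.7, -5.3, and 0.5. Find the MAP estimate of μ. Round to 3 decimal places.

μ̂_MAP = -2.306

n = 4; x̄ = ((-2.9) + (-5.7) + (-5.3) + 0.5)/4 = -13.4/4 = -3.35.
For a Normal prior and Normal likelihood with known variance, the posterior is Normal; its mode equals its mean, the precision-weighted average.
Prior precision 1/σ₀² = 1/5 = 0.2; data precision n/σ² = 4/16 = 0.25.
μ̂ = (0.2·(-1) + 0.25·(-3.35)) / (0.2 + 0.25) = (-1.0375)/0.45 = -83/36 ≈ -2.306.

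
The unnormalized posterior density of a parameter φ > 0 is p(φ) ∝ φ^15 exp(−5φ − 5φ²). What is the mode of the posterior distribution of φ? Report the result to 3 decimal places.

φ̂_MAP = 1.000

ℓ'(φ) = 15/φ − 5 − 10φ. Setting this to zero and multiplying by φ: 10φ² + 5φ − 15 = 0.
φ = (−5 + √(5² + 4·10·15)) / (2·10) = (−5 + √625) / 20 = (−5 + 25)/20 = 1.
ℓ''(φ) = −15/φ² − 10 < 0, confirming a maximum.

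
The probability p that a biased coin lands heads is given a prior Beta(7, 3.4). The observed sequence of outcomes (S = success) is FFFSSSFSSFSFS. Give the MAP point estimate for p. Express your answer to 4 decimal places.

Prior: Beta(7, 3.4).
Data: 7 successes in 13 trials (from the sequence). The binomial likelihood contributes p^7(1−p)^6, so the posterior is Beta(7+7, 3.4+6) = Beta(14, 9.4).
For Beta(a, b) with a, b > 1 the mode is (a−1)/(a+b−2) = 13/21.4 ≈ 0.6075.

p̂_MAP = 0.6075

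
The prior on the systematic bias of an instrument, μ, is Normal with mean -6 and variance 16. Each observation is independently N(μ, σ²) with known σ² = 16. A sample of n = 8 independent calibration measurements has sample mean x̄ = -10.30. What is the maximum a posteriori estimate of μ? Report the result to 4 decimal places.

μ̂_MAP = -9.8222

n = 8, x̄ = -10.30.
For a Normal prior and Normal likelihood with known variance, the posterior is Normal; its mode equals its mean, the precision-weighted average.
Prior precision 1/σ₀² = 1/16 = 0.0625; data precision n/σ² = 8/16 = 0.5.
μ̂ = (0.0625·(-6) + 0.5·(-10.3)) / (0.0625 + 0.5) = (-5.525)/0.5625 = -442/45 ≈ -9.8222.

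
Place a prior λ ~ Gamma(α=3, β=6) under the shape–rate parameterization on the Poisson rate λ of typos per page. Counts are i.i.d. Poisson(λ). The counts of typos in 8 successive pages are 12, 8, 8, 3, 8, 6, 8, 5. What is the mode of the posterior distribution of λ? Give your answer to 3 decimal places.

λ̂_MAP = 4.286

Σxᵢ = 12+8+8+3+8+6+8+5 = 58, with n = 8.
Posterior ∝ λ^2e^(−6λ) · λ^58e^(−8λ) = λ^60e^(−14λ), i.e. Gamma(shape=61, rate=14).
The mode of a Gamma(a, b) with a ≥ 1 (shape–rate) is (a−1)/b = 60/14 ≈ 4.286.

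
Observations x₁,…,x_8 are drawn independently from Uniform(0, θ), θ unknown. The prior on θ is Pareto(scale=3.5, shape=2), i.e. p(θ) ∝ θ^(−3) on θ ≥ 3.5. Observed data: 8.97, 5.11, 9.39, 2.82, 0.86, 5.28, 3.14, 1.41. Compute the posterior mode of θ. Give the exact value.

The Uniform(0, θ) likelihood is θ^(−n) for θ ≥ max(xᵢ), zero otherwise. Here max(xᵢ) = 9.39.
Posterior ∝ θ^(−3) · θ^(−8) = θ^(−11) on θ ≥ max(3.5, 9.39) = 9.39.
This density is strictly decreasing in θ, so the posterior mode lies at the lower boundary of the support.

θ̂_MAP = 9.39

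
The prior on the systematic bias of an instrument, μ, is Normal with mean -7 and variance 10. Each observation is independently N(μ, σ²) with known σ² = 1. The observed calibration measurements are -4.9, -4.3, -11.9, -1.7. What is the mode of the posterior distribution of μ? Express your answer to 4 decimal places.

μ̂_MAP = -5.7317

n = 4; x̄ = ((-4.9) + (-4.3) + (-11.9) + (-1.7))/4 = -22.8/4 = -5.7.
For a Normal prior and Normal likelihood with known variance, the posterior is Normal; its mode equals its mean, the precision-weighted average.
Prior precision 1/σ₀² = 1/10 = 0.1; data precision n/σ² = 4/1 = 4.
μ̂ = (0.1·(-7) + 4·(-5.7)) / (0.1 + 4) = (-23.5)/4.1 = -235/41 ≈ -5.7317.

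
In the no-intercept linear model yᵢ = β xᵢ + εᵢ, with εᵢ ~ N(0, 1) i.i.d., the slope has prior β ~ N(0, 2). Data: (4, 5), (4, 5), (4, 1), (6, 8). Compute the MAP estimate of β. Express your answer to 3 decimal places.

log p(β | y) = −Σ(yᵢ − βxᵢ)²/(2·1) − β²/(2·2) + const.
Setting the derivative to zero: Σxᵢ(yᵢ − βxᵢ)/1 − β/2 = 0, so β = Σxᵢyᵢ / (Σxᵢ² + σ²/τ²).
Σxᵢyᵢ = 4·5 + 4·5 + 4·1 + 6·8 = 92; Σxᵢ² = 84; σ²/τ² = 0.5.
β̂_MAP = 92 / (84 + 0.5) = 92/84.5 ≈ 1.089.

β̂_MAP = 1.089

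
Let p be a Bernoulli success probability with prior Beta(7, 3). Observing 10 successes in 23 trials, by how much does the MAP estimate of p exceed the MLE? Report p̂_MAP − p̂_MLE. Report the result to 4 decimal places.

Posterior is Beta(17, 16); MAP = (17−1)/(33−2) = 16/31 ≈ 0.51613.
MLE ignores the prior: p̂_MLE = k/n = 10/23 ≈ 0.43478.
Difference = 16/31 − 10/23 = 58/713 ≈ 0.0813.

MAP − MLE = 0.0813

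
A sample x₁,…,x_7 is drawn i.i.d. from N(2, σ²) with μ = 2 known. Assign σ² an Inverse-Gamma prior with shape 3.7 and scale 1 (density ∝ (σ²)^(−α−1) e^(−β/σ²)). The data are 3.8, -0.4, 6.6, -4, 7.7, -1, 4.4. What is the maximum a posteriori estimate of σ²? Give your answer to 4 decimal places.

Sum of squared deviations about the known mean: SS = (3.8−2)² + (-0.4−2)² + (6.6−2)² + (-4−2)² + (7.7−2)² + (-1−2)² + (4.4−2)² = 113.41.
The Normal likelihood contributes (σ²)^(−n/2) exp(−SS/(2σ²)), so the posterior is Inverse-Gamma(α + n/2, β + SS/2) = Inverse-Gamma(7.2, 57.705).
The mode of Inverse-Gamma(a, b) is b/(a+1) = 57.705/8.2 ≈ 7.0372.

σ̂²_MAP = 7.0372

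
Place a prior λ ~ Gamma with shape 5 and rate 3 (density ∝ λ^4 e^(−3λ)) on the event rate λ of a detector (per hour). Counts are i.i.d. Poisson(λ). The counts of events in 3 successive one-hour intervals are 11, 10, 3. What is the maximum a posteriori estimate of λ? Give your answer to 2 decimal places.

Σxᵢ = 11+10+3 = 24, with n = 3.
Posterior ∝ λ^4e^(−3λ) · λ^24e^(−3λ) = λ^28e^(−6λ), i.e. Gamma(shape=29, rate=6).
The mode of a Gamma(a, b) with a ≥ 1 (shape–rate) is (a−1)/b = 28/6 ≈ 4.67.

λ̂_MAP = 4.67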